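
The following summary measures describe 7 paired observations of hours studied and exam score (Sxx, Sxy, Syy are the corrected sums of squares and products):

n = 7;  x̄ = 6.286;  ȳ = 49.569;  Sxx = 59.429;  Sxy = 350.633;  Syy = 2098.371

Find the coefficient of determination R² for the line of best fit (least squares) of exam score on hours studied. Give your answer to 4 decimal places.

0.9859

R² = Sxy²/(Sxx·Syy) = (350.633)²/(59.429·2098.371) = 0.985882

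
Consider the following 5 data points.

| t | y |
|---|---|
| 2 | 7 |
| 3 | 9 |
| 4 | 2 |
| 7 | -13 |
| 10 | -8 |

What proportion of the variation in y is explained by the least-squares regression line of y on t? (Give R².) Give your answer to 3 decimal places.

n = 5, Σx = 26, Σy = -3, Σxy = -122, Σx² = 178, Σy² = 367
Sxx = Σx² − (Σx)²/n = 178 − 135.2 = 42.8
Sxy = Σxy − (Σx)(Σy)/n = -122 − (-15.6) = -106.4
Syy = Σy² − (Σy)²/n = 367 − 1.8 = 365.2
R² = Sxy²/(Sxx·Syy) = (-106.4)²/(42.8·365.2) = 0.724284

0.724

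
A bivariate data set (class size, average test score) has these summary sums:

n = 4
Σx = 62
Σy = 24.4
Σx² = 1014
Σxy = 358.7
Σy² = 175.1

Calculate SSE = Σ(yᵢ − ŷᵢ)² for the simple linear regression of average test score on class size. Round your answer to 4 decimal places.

19.0855

Sxx = Σx² − (Σx)²/n = 1014 − 961 = 53
Sxy = Σxy − (Σx)(Σy)/n = 358.7 − 378.2 = -19.5
Syy = Σy² − (Σy)²/n = 175.1 − 148.84 = 26.26
b = Sxy/Sxx = -19.5/53 = -0.367925
SSE = Syy − b·Sxy = 26.26 − (-0.367925)·(-19.5) = 19.085472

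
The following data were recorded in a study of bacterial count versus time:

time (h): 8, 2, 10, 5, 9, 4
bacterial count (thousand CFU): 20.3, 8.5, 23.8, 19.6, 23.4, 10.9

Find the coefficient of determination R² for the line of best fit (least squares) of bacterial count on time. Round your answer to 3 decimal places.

0.869

n = 6, Σx = 38, Σy = 106.5, Σxy = 769.6, Σx² = 290, Σy² = 2101.31
Sxx = Σx² − (Σx)²/n = 290 − 240.666667 = 49.333333
Sxy = Σxy − (Σx)(Σy)/n = 769.6 − 674.5 = 95.1
Syy = Σy² − (Σy)²/n = 2101.31 − 1890.375 = 210.935
R² = Sxy²/(Sxx·Syy) = (95.1)²/(49.333333·210.935) = 0.869104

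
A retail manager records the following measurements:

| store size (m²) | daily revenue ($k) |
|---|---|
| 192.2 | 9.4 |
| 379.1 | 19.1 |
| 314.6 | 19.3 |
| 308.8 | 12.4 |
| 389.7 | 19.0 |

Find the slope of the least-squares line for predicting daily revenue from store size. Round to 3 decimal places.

0.051

n = 5, Σx = 1584.4, Σy = 79.2, Σxy = 26352.69, Σx² = 526854.34
Sxx = Σx² − (Σx)²/n = 526854.34 − 502064.672 = 24789.668
Sxy = Σxy − (Σx)(Σy)/n = 26352.69 − 25096.896 = 1255.794
b = Sxy/Sxx = 1255.794/24789.668 = 0.050658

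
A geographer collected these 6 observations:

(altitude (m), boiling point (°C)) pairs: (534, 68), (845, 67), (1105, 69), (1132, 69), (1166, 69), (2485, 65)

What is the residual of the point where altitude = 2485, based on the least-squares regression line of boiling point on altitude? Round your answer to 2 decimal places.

n = 6, Σx = 7267, Σy = 407, Σxy = 489259, Σx² = 11036411
Sxx = Σx² − (Σx)²/n = 11036411 − 8801548.166667 = 2234862.833333
Sxy = Σxy − (Σx)(Σy)/n = 489259 − 492944.833333 = -3685.833333
b = Sxy/Sxx = -3685.833333/2234862.833333 = -0.001649
a = ȳ − b·x̄ = 67.833333 − (-0.001649)·1211.166667 = 69.830842
ŷ(2485) = 69.830842 + (-0.001649)·2485 = 65.732472
residual = y − ŷ = 65 − 65.732472 = -0.732472

-0.73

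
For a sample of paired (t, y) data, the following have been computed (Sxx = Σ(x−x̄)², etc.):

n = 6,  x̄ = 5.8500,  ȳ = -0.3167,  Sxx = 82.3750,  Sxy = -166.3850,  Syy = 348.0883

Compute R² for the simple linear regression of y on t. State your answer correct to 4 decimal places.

R² = Sxy²/(Sxx·Syy) = (-166.385)²/(82.375·348.0883) = 0.965480

0.9655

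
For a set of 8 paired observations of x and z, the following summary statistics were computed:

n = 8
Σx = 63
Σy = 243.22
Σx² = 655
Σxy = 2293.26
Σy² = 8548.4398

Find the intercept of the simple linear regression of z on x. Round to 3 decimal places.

Sxx = Σx² − (Σx)²/n = 655 − 496.125 = 158.875
Sxy = Σxy − (Σx)(Σy)/n = 2293.26 − 1915.3575 = 377.9025
b = Sxy/Sxx = 377.9025/158.875 = 2.378615
a = ȳ − b·x̄ = 30.4025 − 2.378615·7.875 = 11.670905

11.671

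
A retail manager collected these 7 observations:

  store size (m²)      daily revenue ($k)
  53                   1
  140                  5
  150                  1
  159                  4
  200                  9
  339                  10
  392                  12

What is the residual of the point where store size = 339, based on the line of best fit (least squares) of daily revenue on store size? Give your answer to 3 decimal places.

n = 7, Σx = 1433, Σy = 42, Σxy = 11433, Σx² = 378775
Sxx = Σx² − (Σx)²/n = 378775 − 293355.571429 = 85419.428571
Sxy = Σxy − (Σx)(Σy)/n = 11433 − 8598 = 2835
b = Sxy/Sxx = 2835/85419.428571 = 0.033189
a = ȳ − b·x̄ = 6 − 0.033189·204.714286 = -0.794297
ŷ(339) = -0.794297 + 0.033189·339 = 10.456832
residual = y − ŷ = 10 − 10.456832 = -0.456832

-0.457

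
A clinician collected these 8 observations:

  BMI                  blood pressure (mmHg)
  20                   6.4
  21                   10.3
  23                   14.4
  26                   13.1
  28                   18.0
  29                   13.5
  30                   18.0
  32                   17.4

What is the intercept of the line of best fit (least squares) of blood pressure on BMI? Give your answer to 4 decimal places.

-6.6275

n = 8, Σx = 209, Σy = 111.1, Σxy = 3008.4, Σx² = 5595
Sxx = Σx² − (Σx)²/n = 5595 − 5460.125 = 134.875
Sxy = Σxy − (Σx)(Σy)/n = 3008.4 − 2902.4875 = 105.9125
b = Sxy/Sxx = 105.9125/134.875 = 0.785264
a = ȳ − b·x̄ = 13.8875 − 0.785264·26.125 = -6.627525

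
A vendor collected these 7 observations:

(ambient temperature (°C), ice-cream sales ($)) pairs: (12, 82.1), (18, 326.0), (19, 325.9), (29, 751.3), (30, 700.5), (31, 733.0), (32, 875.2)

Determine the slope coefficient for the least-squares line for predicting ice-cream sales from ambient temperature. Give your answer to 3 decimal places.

n = 7, Σx = 171, Σy = 3794, Σxy = 106577.4, Σx² = 4555
Sxx = Σx² − (Σx)²/n = 4555 − 4177.285714 = 377.714286
Sxy = Σxy − (Σx)(Σy)/n = 106577.4 − 92682 = 13895.4
b = Sxy/Sxx = 13895.4/377.714286 = 36.788124

36.788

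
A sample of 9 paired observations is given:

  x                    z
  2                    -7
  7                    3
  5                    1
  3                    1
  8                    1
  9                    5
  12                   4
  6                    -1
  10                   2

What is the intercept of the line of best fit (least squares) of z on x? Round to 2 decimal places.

n = 9, Σx = 62, Σy = 9, Σxy = 130, Σx² = 512
Sxx = Σx² − (Σx)²/n = 512 − 427.111111 = 84.888889
Sxy = Σxy − (Σx)(Σy)/n = 130 − 62 = 68
b = Sxy/Sxx = 68/84.888889 = 0.801047
a = ȳ − b·x̄ = 1 − 0.801047·6.888889 = -4.518325

-4.52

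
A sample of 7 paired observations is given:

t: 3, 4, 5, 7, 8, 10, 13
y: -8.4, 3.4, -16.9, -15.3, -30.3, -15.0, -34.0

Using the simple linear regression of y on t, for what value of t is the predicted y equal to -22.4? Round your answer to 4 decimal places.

9.2404

n = 7, Σx = 50, Σy = -116.5, Σxy = -1037.6, Σx² = 432
Sxx = Σx² − (Σx)²/n = 432 − 357.142857 = 74.857143
Sxy = Σxy − (Σx)(Σy)/n = -1037.6 − (-832.142857) = -205.457143
b = Sxy/Sxx = -205.457143/74.857143 = -2.744656
a = ȳ − b·x̄ = -16.642857 − (-2.744656)·7.142857 = 2.961832
Set a + b·x = -22.4: x = (-22.4 − 2.961832) / (-2.744656) = 9.240439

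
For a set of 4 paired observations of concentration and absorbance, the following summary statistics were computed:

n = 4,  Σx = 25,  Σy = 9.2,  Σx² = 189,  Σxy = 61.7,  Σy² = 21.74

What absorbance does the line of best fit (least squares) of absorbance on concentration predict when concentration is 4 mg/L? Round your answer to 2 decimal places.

2.01

Sxx = Σx² − (Σx)²/n = 189 − 156.25 = 32.75
Sxy = Σxy − (Σx)(Σy)/n = 61.7 − 57.5 = 4.2
b = Sxy/Sxx = 4.2/32.75 = 0.128244
a = ȳ − b·x̄ = 2.3 − 0.128244·6.25 = 1.498473
ŷ(4) = a + b·4 = 1.498473 + 0.128244·4 = 2.011450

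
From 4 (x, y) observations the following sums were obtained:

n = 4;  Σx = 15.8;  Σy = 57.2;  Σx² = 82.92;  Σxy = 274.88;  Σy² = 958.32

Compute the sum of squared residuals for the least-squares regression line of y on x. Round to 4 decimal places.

23.5817

Sxx = Σx² − (Σx)²/n = 82.92 − 62.41 = 20.51
Sxy = Σxy − (Σx)(Σy)/n = 274.88 − 225.94 = 48.94
Syy = Σy² − (Σy)²/n = 958.32 − 817.96 = 140.36
b = Sxy/Sxx = 48.94/20.51 = 2.386153
SSE = Syy − b·Sxy = 140.36 − 2.386153·48.94 = 23.581667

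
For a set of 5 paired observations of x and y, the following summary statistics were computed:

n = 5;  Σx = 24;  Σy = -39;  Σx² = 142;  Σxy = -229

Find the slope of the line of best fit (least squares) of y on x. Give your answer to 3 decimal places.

-1.560

Sxx = Σx² − (Σx)²/n = 142 − 115.2 = 26.8
Sxy = Σxy − (Σx)(Σy)/n = -229 − (-187.2) = -41.8
b = Sxy/Sxx = -41.8/26.8 = -1.559701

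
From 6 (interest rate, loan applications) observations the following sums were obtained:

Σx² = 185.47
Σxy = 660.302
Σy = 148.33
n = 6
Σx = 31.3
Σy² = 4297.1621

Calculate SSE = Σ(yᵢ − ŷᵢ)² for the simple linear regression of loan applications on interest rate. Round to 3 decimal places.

Sxx = Σx² − (Σx)²/n = 185.47 − 163.281667 = 22.188333
Sxy = Σxy − (Σx)(Σy)/n = 660.302 − 773.788167 = -113.486167
Syy = Σy² − (Σy)²/n = 4297.1621 − 3666.964817 = 630.197283
b = Sxy/Sxx = -113.486167/22.188333 = -5.114677
SSE = Syy − b·Sxy = 630.197283 − (-5.114677)·(-113.486167) = 49.752153

49.752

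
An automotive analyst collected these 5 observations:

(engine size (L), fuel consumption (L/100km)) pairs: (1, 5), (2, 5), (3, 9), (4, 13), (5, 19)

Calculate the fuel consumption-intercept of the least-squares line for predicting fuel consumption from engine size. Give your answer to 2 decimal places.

n = 5, Σx = 15, Σy = 51, Σxy = 189, Σx² = 55
Sxx = Σx² − (Σx)²/n = 55 − 45 = 10
Sxy = Σxy − (Σx)(Σy)/n = 189 − 153 = 36
b = Sxy/Sxx = 36/10 = 3.6
a = ȳ − b·x̄ = 10.2 − 3.6·3 = -0.6

-0.60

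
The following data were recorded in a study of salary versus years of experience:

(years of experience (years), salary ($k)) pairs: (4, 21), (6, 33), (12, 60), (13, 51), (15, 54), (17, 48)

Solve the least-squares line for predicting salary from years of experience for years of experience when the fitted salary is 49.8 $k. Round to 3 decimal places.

n = 6, Σx = 67, Σy = 267, Σxy = 3291, Σx² = 879
Sxx = Σx² − (Σx)²/n = 879 − 748.166667 = 130.833333
Sxy = Σxy − (Σx)(Σy)/n = 3291 − 2981.5 = 309.5
b = Sxy/Sxx = 309.5/130.833333 = 2.365605
a = ȳ − b·x̄ = 44.5 − 2.365605·11.166667 = 18.084076
Set a + b·x = 49.8: x = (49.8 − 18.084076) / 2.365605 = 13.407108

13.407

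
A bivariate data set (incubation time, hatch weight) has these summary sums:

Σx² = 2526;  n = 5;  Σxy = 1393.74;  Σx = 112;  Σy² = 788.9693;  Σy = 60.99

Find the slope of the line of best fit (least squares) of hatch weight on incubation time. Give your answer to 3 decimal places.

Sxx = Σx² − (Σx)²/n = 2526 − 2508.8 = 17.2
Sxy = Σxy − (Σx)(Σy)/n = 1393.74 − 1366.176 = 27.564
b = Sxy/Sxx = 27.564/17.2 = 1.602558

1.603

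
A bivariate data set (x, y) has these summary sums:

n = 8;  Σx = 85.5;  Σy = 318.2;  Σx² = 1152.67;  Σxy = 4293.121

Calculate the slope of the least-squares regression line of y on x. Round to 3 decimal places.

Sxx = Σx² − (Σx)²/n = 1152.67 − 913.78125 = 238.88875
Sxy = Σxy − (Σx)(Σy)/n = 4293.121 − 3400.7625 = 892.3585
b = Sxy/Sxx = 892.3585/238.88875 = 3.735456

3.735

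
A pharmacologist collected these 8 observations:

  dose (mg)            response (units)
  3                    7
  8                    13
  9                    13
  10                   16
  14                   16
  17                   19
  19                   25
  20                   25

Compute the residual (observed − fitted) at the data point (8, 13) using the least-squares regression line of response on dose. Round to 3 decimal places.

n = 8, Σx = 100, Σy = 134, Σxy = 1924, Σx² = 1500
Sxx = Σx² − (Σx)²/n = 1500 − 1250 = 250
Sxy = Σxy − (Σx)(Σy)/n = 1924 − 1675 = 249
b = Sxy/Sxx = 249/250 = 0.996
a = ȳ − b·x̄ = 16.75 − 0.996·12.5 = 4.3
ŷ(8) = 4.3 + 0.996·8 = 12.268
residual = y − ŷ = 13 − 12.268 = 0.732

0.732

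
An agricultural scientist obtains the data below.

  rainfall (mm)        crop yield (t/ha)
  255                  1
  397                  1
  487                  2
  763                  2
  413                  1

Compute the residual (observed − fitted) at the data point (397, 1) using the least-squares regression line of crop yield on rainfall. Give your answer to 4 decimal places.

-0.2480

n = 5, Σx = 2315, Σy = 7, Σxy = 3565, Σx² = 1212541
Sxx = Σx² − (Σx)²/n = 1212541 − 1071845 = 140696
Sxy = Σxy − (Σx)(Σy)/n = 3565 − 3241 = 324
b = Sxy/Sxx = 324/140696 = 0.002303
a = ȳ − b·x̄ = 1.4 − 0.002303·463 = 0.333786
ŷ(397) = 0.333786 + 0.002303·397 = 1.248013
residual = y − ŷ = 1 − 1.248013 = -0.248013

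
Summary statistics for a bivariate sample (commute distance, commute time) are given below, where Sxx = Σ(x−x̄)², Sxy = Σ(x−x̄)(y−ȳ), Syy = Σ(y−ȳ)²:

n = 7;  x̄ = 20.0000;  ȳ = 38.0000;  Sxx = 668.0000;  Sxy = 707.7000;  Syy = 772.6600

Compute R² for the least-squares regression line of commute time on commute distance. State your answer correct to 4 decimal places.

R² = Sxy²/(Sxx·Syy) = (707.7)²/(668·772.66) = 0.970361

0.9704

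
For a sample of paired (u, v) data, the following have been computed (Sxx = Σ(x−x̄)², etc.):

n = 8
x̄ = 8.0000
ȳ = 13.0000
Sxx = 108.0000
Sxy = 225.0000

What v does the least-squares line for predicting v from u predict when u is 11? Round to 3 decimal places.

19.250

b = Sxy/Sxx = 225/108 = 2.083333
a = ȳ − b·x̄ = 13 − 2.083333·8 = -3.666667
ŷ(11) = a + b·11 = -3.666667 + 2.083333·11 = 19.25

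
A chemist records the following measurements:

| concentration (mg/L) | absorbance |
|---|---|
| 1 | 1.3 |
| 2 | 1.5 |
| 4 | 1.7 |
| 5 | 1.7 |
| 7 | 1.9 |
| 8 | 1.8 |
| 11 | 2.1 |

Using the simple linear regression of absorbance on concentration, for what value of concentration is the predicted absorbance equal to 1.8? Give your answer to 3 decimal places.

n = 7, Σx = 38, Σy = 12, Σxy = 70.4, Σx² = 280
Sxx = Σx² − (Σx)²/n = 280 − 206.285714 = 73.714286
Sxy = Σxy − (Σx)(Σy)/n = 70.4 − 65.142857 = 5.257143
b = Sxy/Sxx = 5.257143/73.714286 = 0.071318
a = ȳ − b·x̄ = 1.714286 − 0.071318·5.428571 = 1.327132
Set a + b·x = 1.8: x = (1.8 − 1.327132) / 0.071318 = 6.630435

6.630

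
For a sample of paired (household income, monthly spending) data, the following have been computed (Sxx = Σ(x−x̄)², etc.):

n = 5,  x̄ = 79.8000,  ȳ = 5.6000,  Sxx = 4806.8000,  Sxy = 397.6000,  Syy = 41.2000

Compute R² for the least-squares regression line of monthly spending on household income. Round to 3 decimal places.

R² = Sxy²/(Sxx·Syy) = (397.6)²/(4806.8·41.2) = 0.798251

0.798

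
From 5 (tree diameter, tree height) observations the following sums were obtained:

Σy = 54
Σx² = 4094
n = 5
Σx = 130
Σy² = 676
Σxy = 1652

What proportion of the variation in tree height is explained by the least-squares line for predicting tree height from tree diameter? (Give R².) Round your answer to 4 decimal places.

0.9282

Sxx = Σx² − (Σx)²/n = 4094 − 3380 = 714
Sxy = Σxy − (Σx)(Σy)/n = 1652 − 1404 = 248
Syy = Σy² − (Σy)²/n = 676 − 583.2 = 92.8
R² = Sxy²/(Sxx·Syy) = (248)²/(714·92.8) = 0.928233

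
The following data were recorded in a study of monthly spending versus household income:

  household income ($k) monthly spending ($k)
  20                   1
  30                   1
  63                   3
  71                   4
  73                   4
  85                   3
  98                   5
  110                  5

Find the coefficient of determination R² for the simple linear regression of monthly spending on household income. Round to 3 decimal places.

n = 8, Σx = 550, Σy = 26, Σxy = 2110, Σx² = 44568, Σy² = 102
Sxx = Σx² − (Σx)²/n = 44568 − 37812.5 = 6755.5
Sxy = Σxy − (Σx)(Σy)/n = 2110 − 1787.5 = 322.5
Syy = Σy² − (Σy)²/n = 102 − 84.5 = 17.5
R² = Sxy²/(Sxx·Syy) = (322.5)²/(6755.5·17.5) = 0.879759

0.880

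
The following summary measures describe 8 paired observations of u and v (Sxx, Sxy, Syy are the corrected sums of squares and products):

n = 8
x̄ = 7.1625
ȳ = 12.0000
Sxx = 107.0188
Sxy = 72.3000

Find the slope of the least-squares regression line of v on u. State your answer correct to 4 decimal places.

b = Sxy/Sxx = 72.3/107.0188 = 0.675582

0.6756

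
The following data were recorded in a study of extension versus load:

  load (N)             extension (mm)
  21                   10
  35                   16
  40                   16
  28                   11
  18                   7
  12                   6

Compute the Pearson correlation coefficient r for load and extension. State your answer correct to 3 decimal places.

0.973

n = 6, Σx = 154, Σy = 66, Σxy = 1916, Σx² = 4518, Σy² = 818
Sxx = Σx² − (Σx)²/n = 4518 − 3952.666667 = 565.333333
Sxy = Σxy − (Σx)(Σy)/n = 1916 − 1694 = 222
Syy = Σy² − (Σy)²/n = 818 − 726 = 92
r = Sxy/√(Sxx·Syy) = 222/√(52010.666667) = 222/228.058472 = 0.973435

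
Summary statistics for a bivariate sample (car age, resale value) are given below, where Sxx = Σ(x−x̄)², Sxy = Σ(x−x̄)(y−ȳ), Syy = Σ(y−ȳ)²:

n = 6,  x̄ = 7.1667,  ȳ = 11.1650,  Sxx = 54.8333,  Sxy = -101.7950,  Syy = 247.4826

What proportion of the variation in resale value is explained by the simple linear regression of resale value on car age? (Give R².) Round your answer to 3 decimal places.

R² = Sxy²/(Sxx·Syy) = (-101.795)²/(54.8333·247.4826) = 0.763596

0.764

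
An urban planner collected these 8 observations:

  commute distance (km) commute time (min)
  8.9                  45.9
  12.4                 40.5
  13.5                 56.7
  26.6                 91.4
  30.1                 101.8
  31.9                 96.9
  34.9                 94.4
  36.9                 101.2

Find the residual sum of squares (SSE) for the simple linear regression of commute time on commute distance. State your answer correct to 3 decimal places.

397.829

n = 8, Σx = 195.2, Σy = 628.8, Σxy = 17291.53, Σx² = 5626.02, Σy² = 54221.56
Sxx = Σx² − (Σx)²/n = 5626.02 − 4762.88 = 863.14
Sxy = Σxy − (Σx)(Σy)/n = 17291.53 − 15342.72 = 1948.81
Syy = Σy² − (Σy)²/n = 54221.56 − 49423.68 = 4797.88
b = Sxy/Sxx = 1948.81/863.14 = 2.257814
SSE = Syy − b·Sxy = 4797.88 − 2.257814·1948.81 = 397.828541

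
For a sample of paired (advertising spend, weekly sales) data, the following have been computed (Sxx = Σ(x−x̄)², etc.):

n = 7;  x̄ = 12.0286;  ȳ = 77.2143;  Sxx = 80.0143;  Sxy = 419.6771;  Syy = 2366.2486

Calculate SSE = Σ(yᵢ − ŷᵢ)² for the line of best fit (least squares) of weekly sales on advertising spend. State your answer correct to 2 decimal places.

165.03

b = Sxy/Sxx = 419.6771/80.0143 = 5.245026
SSE = Syy − b·Sxy = 2366.2486 − 5.245026·419.6771 = 165.031214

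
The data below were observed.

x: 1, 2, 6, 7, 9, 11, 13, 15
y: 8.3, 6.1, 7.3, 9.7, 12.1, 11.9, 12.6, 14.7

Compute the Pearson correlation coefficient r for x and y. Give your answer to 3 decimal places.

n = 8, Σx = 64, Σy = 82.7, Σxy = 756.3, Σx² = 686, Σy² = 916.35
Sxx = Σx² − (Σx)²/n = 686 − 512 = 174
Sxy = Σxy − (Σx)(Σy)/n = 756.3 − 661.6 = 94.7
Syy = Σy² − (Σy)²/n = 916.35 − 854.91125 = 61.43875
r = Sxy/√(Sxx·Syy) = 94.7/√(10690.3425) = 94.7/103.394113 = 0.915913

0.916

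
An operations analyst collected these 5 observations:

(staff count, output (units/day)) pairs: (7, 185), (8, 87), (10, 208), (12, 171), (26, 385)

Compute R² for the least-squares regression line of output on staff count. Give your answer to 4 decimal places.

0.8282

n = 5, Σx = 63, Σy = 1036, Σxy = 16133, Σx² = 1033, Σy² = 262524
Sxx = Σx² − (Σx)²/n = 1033 − 793.8 = 239.2
Sxy = Σxy − (Σx)(Σy)/n = 16133 − 13053.6 = 3079.4
Syy = Σy² − (Σy)²/n = 262524 − 214659.2 = 47864.8
R² = Sxy²/(Sxx·Syy) = (3079.4)²/(239.2·47864.8) = 0.828237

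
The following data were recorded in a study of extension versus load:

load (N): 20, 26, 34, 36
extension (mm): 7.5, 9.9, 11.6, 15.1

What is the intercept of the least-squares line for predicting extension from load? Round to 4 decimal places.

-0.7341

n = 4, Σx = 116, Σy = 44.1, Σxy = 1345.4, Σx² = 3528
Sxx = Σx² − (Σx)²/n = 3528 − 3364 = 164
Sxy = Σxy − (Σx)(Σy)/n = 1345.4 − 1278.9 = 66.5
b = Sxy/Sxx = 66.5/164 = 0.405488
a = ȳ − b·x̄ = 11.025 − 0.405488·29 = -0.734146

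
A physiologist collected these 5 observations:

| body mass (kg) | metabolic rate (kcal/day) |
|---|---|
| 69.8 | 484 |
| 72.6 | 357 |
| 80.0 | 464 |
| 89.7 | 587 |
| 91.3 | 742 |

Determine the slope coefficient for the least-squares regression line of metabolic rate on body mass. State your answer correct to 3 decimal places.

n = 5, Σx = 403.4, Σy = 2634, Σxy = 217219.9, Σx² = 32924.58
Sxx = Σx² − (Σx)²/n = 32924.58 − 32546.312 = 378.268
Sxy = Σxy − (Σx)(Σy)/n = 217219.9 − 212511.12 = 4708.78
b = Sxy/Sxx = 4708.78/378.268 = 12.448264

12.448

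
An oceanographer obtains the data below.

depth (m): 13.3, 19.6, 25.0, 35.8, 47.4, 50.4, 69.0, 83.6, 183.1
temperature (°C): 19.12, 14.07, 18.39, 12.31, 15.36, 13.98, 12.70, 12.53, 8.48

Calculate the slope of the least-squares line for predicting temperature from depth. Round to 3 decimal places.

-0.051

n = 9, Σx = 527.2, Σy = 126.94, Σxy = 6339.668, Σx² = 52530.18
Sxx = Σx² − (Σx)²/n = 52530.18 − 30882.204444 = 21647.975556
Sxy = Σxy − (Σx)(Σy)/n = 6339.668 − 7435.863111 = -1096.195111
b = Sxy/Sxx = -1096.195111/21647.975556 = -0.050637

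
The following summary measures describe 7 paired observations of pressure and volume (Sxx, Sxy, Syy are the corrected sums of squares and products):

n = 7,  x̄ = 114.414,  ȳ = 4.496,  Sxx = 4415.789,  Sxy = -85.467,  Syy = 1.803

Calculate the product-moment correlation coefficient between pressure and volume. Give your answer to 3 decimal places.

-0.958

r = Sxy/√(Sxx·Syy) = -85.467/√(7961.667567) = -85.467/89.228177 = -0.957848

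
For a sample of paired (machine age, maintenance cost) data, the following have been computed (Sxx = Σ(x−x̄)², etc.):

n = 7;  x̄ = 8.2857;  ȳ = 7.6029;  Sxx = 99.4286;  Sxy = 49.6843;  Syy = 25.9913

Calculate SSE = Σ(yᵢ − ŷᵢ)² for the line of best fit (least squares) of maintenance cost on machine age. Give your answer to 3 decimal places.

1.164

b = Sxy/Sxx = 49.6843/99.4286 = 0.499698
SSE = Syy − b·Sxy = 25.9913 − 0.499698·49.6843 = 1.164141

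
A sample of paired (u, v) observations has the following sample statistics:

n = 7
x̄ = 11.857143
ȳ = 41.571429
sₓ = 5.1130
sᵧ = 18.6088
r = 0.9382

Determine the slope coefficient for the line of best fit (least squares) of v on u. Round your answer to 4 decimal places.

b = r · sᵧ/sₓ = 0.9382 · 18.6088/5.113 = 3.414586

3.4146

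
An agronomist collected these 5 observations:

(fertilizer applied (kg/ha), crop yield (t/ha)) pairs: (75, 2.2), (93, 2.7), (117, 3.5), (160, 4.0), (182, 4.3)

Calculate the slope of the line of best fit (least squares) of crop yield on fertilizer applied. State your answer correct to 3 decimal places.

n = 5, Σx = 627, Σy = 16.7, Σxy = 2248.2, Σx² = 86687
Sxx = Σx² − (Σx)²/n = 86687 − 78625.8 = 8061.2
Sxy = Σxy − (Σx)(Σy)/n = 2248.2 − 2094.18 = 154.02
b = Sxy/Sxx = 154.02/8061.2 = 0.019106

0.019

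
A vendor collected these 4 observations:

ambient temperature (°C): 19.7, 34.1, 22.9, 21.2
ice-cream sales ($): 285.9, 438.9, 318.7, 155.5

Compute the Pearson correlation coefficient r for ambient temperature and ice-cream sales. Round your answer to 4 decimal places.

0.8074

n = 4, Σx = 97.9, Σy = 1199, Σxy = 31193.55, Σx² = 2524.75, Σy² = 400121.96
Sxx = Σx² − (Σx)²/n = 2524.75 − 2396.1025 = 128.6475
Sxy = Σxy − (Σx)(Σy)/n = 31193.55 − 29345.525 = 1848.025
Syy = Σy² − (Σy)²/n = 400121.96 − 359400.25 = 40721.71
r = Sxy/√(Sxx·Syy) = 1848.025/√(5238746.187225) = 1848.025/2288.830747 = 0.807410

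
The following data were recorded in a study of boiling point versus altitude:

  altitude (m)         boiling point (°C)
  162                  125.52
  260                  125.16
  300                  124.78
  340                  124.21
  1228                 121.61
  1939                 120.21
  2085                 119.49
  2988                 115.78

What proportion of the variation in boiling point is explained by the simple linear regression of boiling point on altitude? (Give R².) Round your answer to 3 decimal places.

n = 8, Σx = 9302, Σy = 976.76, Σxy = 1110052.8, Σx² = 18842518, Σy² = 119340.7732
Sxx = Σx² − (Σx)²/n = 18842518 − 10815900.5 = 8026617.5
Sxy = Σxy − (Σx)(Σy)/n = 1110052.8 − 1135727.69 = -25674.89
Syy = Σy² − (Σy)²/n = 119340.7732 − 119257.5122 = 83.261
R² = Sxy²/(Sxx·Syy) = (-25674.89)²/(8026617.5·83.261) = 0.986377

0.986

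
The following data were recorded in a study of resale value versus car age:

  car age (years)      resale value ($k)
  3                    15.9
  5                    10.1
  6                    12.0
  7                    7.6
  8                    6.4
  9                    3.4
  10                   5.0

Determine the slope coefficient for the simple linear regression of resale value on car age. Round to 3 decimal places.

n = 7, Σx = 48, Σy = 60.4, Σxy = 355.2, Σx² = 364
Sxx = Σx² − (Σx)²/n = 364 − 329.142857 = 34.857143
Sxy = Σxy − (Σx)(Σy)/n = 355.2 − 414.171429 = -58.971429
b = Sxy/Sxx = -58.971429/34.857143 = -1.691803

-1.692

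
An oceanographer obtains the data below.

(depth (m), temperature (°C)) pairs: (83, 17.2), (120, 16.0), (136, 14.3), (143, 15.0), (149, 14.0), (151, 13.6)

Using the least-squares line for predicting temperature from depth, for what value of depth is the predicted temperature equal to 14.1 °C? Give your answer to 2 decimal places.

n = 6, Σx = 782, Σy = 90.1, Σxy = 11577, Σx² = 105236
Sxx = Σx² − (Σx)²/n = 105236 − 101920.666667 = 3315.333333
Sxy = Σxy − (Σx)(Σy)/n = 11577 − 11743.033333 = -166.033333
b = Sxy/Sxx = -166.033333/3315.333333 = -0.050080
a = ȳ − b·x̄ = 15.016667 − (-0.050080)·130.333333 = 21.543817
Set a + b·x = 14.1: x = (14.1 − 21.543817) / (-0.050080) = 148.637221

148.64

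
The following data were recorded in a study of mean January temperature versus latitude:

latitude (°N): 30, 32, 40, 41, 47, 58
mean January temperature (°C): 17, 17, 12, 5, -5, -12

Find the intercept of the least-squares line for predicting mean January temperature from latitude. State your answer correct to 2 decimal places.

n = 6, Σx = 248, Σy = 34, Σxy = 808, Σx² = 10778
Sxx = Σx² − (Σx)²/n = 10778 − 10250.666667 = 527.333333
Sxy = Σxy − (Σx)(Σy)/n = 808 − 1405.333333 = -597.333333
b = Sxy/Sxx = -597.333333/527.333333 = -1.132743
a = ȳ − b·x̄ = 5.666667 − (-1.132743)·41.333333 = 52.486726

52.49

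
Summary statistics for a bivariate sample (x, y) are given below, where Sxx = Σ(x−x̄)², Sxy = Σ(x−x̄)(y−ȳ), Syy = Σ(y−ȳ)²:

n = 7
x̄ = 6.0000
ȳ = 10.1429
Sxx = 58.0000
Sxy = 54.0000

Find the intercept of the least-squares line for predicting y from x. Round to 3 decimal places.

4.557

b = Sxy/Sxx = 54/58 = 0.931034
a = ȳ − b·x̄ = 10.1429 − 0.931034·6 = 4.556693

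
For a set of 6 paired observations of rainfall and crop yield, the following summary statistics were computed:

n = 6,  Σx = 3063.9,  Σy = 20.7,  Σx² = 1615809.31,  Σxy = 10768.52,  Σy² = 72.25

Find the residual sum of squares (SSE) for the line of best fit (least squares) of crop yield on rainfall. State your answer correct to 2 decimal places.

0.07

Sxx = Σx² − (Σx)²/n = 1615809.31 − 1564580.535 = 51228.775
Sxy = Σxy − (Σx)(Σy)/n = 10768.52 − 10570.455 = 198.065
Syy = Σy² − (Σy)²/n = 72.25 − 71.415 = 0.835
b = Sxy/Sxx = 198.065/51228.775 = 0.003866
SSE = Syy − b·Sxy = 0.835 − 0.003866·198.065 = 0.069224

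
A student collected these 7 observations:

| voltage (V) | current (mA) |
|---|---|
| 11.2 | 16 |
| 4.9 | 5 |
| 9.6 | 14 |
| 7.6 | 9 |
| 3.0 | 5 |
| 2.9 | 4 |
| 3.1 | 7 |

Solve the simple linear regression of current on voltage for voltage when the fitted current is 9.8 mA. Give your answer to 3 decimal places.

n = 7, Σx = 42.3, Σy = 60, Σxy = 454.8, Σx² = 326.39
Sxx = Σx² − (Σx)²/n = 326.39 − 255.612857 = 70.777143
Sxy = Σxy − (Σx)(Σy)/n = 454.8 − 362.571429 = 92.228571
b = Sxy/Sxx = 92.228571/70.777143 = 1.303084
a = ȳ − b·x̄ = 8.571429 − 1.303084·6.042857 = 0.697077
Set a + b·x = 9.8: x = (9.8 − 0.697077) / 1.303084 = 6.985675

6.986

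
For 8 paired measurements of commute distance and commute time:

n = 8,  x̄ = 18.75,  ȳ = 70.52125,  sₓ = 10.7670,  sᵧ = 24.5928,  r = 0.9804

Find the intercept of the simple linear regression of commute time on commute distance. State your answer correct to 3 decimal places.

28.534

b = r · sᵧ/sₓ = 0.9804 · 24.5928/10.767 = 2.239322
a = ȳ − b·x̄ = 70.52125 − 2.239322·18.75 = 28.533961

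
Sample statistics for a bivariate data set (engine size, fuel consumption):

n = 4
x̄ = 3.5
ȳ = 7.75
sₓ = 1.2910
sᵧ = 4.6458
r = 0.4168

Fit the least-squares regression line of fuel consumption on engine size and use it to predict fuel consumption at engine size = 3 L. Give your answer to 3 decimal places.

b = r · sᵧ/sₓ = 0.4168 · 4.6458/1.291 = 1.499899
a = ȳ − b·x̄ = 7.75 − 1.499899·3.5 = 2.500354
ŷ(3) = a + b·3 = 2.500354 + 1.499899·3 = 7.000051

7.000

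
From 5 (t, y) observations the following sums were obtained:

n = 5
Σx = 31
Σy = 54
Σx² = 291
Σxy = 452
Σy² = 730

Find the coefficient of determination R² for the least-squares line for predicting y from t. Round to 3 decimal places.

0.947

Sxx = Σx² − (Σx)²/n = 291 − 192.2 = 98.8
Sxy = Σxy − (Σx)(Σy)/n = 452 − 334.8 = 117.2
Syy = Σy² − (Σy)²/n = 730 − 583.2 = 146.8
R² = Sxy²/(Sxx·Syy) = (117.2)²/(98.8·146.8) = 0.947049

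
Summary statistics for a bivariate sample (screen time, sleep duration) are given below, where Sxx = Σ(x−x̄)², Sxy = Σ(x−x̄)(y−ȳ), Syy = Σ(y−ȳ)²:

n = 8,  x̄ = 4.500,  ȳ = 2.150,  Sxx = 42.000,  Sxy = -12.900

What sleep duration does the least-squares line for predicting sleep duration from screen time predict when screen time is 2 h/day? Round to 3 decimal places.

b = Sxy/Sxx = -12.9/42 = -0.307143
a = ȳ − b·x̄ = 2.15 − (-0.307143)·4.5 = 3.532143
ŷ(2) = a + b·2 = 3.532143 + (-0.307143)·2 = 2.917857

2.918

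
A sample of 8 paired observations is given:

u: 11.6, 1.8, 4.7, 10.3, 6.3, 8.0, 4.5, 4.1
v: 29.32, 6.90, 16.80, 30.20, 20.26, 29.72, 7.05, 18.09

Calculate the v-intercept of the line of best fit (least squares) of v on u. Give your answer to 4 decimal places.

3.4259

n = 8, Σx = 51.3, Σy = 158.34, Σxy = 1213.844, Σx² = 406.73
Sxx = Σx² − (Σx)²/n = 406.73 − 328.96125 = 77.76875
Sxy = Σxy − (Σx)(Σy)/n = 1213.844 − 1015.35525 = 198.48875
b = Sxy/Sxx = 198.48875/77.76875 = 2.552294
a = ȳ − b·x̄ = 19.7925 − 2.552294·6.4125 = 3.425912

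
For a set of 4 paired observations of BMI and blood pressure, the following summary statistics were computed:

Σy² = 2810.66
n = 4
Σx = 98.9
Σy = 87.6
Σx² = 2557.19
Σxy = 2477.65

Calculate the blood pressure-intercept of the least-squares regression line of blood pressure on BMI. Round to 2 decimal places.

Sxx = Σx² − (Σx)²/n = 2557.19 − 2445.3025 = 111.8875
Sxy = Σxy − (Σx)(Σy)/n = 2477.65 − 2165.91 = 311.74
b = Sxy/Sxx = 311.74/111.8875 = 2.786191
a = ȳ − b·x̄ = 21.9 − 2.786191·24.725 = -46.988585

-46.99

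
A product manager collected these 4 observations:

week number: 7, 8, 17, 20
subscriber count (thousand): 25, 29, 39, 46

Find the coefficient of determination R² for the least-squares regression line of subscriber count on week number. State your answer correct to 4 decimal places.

0.9745

n = 4, Σx = 52, Σy = 139, Σxy = 1990, Σx² = 802, Σy² = 5103
Sxx = Σx² − (Σx)²/n = 802 − 676 = 126
Sxy = Σxy − (Σx)(Σy)/n = 1990 − 1807 = 183
Syy = Σy² − (Σy)²/n = 5103 − 4830.25 = 272.75
R² = Sxy²/(Sxx·Syy) = (183)²/(126·272.75) = 0.974466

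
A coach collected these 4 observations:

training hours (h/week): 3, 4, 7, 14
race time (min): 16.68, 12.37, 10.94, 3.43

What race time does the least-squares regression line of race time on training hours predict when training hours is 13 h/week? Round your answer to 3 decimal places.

4.383

n = 4, Σx = 28, Σy = 43.42, Σxy = 224.12, Σx² = 270
Sxx = Σx² − (Σx)²/n = 270 − 196 = 74
Sxy = Σxy − (Σx)(Σy)/n = 224.12 − 303.94 = -79.82
b = Sxy/Sxx = -79.82/74 = -1.078649
a = ȳ − b·x̄ = 10.855 − (-1.078649)·7 = 18.405541
ŷ(13) = a + b·13 = 18.405541 + (-1.078649)·13 = 4.383108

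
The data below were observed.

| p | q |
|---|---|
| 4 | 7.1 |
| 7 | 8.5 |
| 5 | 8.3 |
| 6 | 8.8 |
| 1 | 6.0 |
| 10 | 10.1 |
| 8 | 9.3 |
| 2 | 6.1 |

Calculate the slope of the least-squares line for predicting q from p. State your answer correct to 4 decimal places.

0.4810

n = 8, Σx = 43, Σy = 64.2, Σxy = 375.8, Σx² = 295
Sxx = Σx² − (Σx)²/n = 295 − 231.125 = 63.875
Sxy = Σxy − (Σx)(Σy)/n = 375.8 − 345.075 = 30.725
b = Sxy/Sxx = 30.725/63.875 = 0.481018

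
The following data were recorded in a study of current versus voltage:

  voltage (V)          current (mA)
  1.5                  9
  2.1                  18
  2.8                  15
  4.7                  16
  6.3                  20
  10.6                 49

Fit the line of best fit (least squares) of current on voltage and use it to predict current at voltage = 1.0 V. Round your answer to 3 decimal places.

7.174

n = 6, Σx = 28, Σy = 127, Σxy = 813.9, Σx² = 188.64
Sxx = Σx² − (Σx)²/n = 188.64 − 130.666667 = 57.973333
Sxy = Σxy − (Σx)(Σy)/n = 813.9 − 592.666667 = 221.233333
b = Sxy/Sxx = 221.233333/57.973333 = 3.816122
a = ȳ − b·x̄ = 21.166667 − 3.816122·4.666667 = 3.358096
ŷ(1.0) = a + b·1.0 = 3.358096 + 3.816122·1 = 7.174218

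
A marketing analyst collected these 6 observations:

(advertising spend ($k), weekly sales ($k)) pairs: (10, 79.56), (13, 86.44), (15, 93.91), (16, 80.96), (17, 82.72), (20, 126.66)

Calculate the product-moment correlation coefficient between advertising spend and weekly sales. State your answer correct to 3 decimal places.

0.709

n = 6, Σx = 91, Σy = 550.25, Σxy = 8562.77, Σx² = 1439, Σy² = 52060.6309
Sxx = Σx² − (Σx)²/n = 1439 − 1380.166667 = 58.833333
Sxy = Σxy − (Σx)(Σy)/n = 8562.77 − 8345.458333 = 217.311667
Syy = Σy² − (Σy)²/n = 52060.6309 − 50462.510417 = 1598.120483
r = Sxy/√(Sxx·Syy) = 217.311667/√(94022.755103) = 217.311667/306.631302 = 0.708707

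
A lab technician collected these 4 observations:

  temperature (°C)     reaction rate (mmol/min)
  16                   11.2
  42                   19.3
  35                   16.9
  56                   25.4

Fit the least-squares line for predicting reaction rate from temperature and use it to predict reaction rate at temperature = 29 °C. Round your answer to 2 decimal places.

n = 4, Σx = 149, Σy = 72.8, Σxy = 3003.7, Σx² = 6381
Sxx = Σx² − (Σx)²/n = 6381 − 5550.25 = 830.75
Sxy = Σxy − (Σx)(Σy)/n = 3003.7 − 2711.8 = 291.9
b = Sxy/Sxx = 291.9/830.75 = 0.351369
a = ȳ − b·x̄ = 18.2 − 0.351369·37.25 = 5.111496
ŷ(29) = a + b·29 = 5.111496 + 0.351369·29 = 15.301204

15.30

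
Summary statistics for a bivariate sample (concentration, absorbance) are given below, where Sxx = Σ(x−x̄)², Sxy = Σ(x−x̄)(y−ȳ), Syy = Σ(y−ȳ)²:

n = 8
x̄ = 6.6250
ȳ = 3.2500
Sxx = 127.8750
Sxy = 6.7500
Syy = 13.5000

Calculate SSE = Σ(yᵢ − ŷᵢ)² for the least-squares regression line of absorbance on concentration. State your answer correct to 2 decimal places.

13.14

b = Sxy/Sxx = 6.75/127.875 = 0.052786
SSE = Syy − b·Sxy = 13.5 − 0.052786·6.75 = 13.143695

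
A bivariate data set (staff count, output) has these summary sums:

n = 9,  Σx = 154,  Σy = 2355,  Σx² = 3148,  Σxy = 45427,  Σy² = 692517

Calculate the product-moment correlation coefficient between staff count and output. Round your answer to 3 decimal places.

0.820

Sxx = Σx² − (Σx)²/n = 3148 − 2635.111111 = 512.888889
Sxy = Σxy − (Σx)(Σy)/n = 45427 − 40296.666667 = 5130.333333
Syy = Σy² − (Σy)²/n = 692517 − 616225 = 76292
r = Sxy/√(Sxx·Syy) = 5130.333333/√(39129319.111111) = 5130.333333/6255.343245 = 0.820152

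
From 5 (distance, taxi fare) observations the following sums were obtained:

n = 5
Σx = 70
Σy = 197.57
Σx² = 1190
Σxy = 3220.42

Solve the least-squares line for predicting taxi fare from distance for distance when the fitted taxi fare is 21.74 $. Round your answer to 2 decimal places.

5.79

Sxx = Σx² − (Σx)²/n = 1190 − 980 = 210
Sxy = Σxy − (Σx)(Σy)/n = 3220.42 − 2765.98 = 454.44
b = Sxy/Sxx = 454.44/210 = 2.164
a = ȳ − b·x̄ = 39.514 − 2.164·14 = 9.218
Set a + b·x = 21.74: x = (21.74 − 9.218) / 2.164 = 5.786506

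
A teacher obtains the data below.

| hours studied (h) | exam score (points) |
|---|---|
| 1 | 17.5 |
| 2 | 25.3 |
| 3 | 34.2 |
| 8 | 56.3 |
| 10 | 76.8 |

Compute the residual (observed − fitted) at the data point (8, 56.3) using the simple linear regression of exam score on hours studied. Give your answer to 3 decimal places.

n = 5, Σx = 24, Σy = 210.1, Σxy = 1389.1, Σx² = 178
Sxx = Σx² − (Σx)²/n = 178 − 115.2 = 62.8
Sxy = Σxy − (Σx)(Σy)/n = 1389.1 − 1008.48 = 380.62
b = Sxy/Sxx = 380.62/62.8 = 6.060828
a = ȳ − b·x̄ = 42.02 − 6.060828·4.8 = 12.928025
ŷ(8) = 12.928025 + 6.060828·8 = 61.414650
residual = y − ŷ = 56.3 − 61.414650 = -5.114650

-5.115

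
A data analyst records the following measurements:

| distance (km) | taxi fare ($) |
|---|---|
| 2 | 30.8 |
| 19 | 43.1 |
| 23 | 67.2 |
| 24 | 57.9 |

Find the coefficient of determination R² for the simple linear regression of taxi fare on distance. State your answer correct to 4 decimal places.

n = 4, Σx = 68, Σy = 199, Σxy = 3815.7, Σx² = 1470, Σy² = 10674.5
Sxx = Σx² − (Σx)²/n = 1470 − 1156 = 314
Sxy = Σxy − (Σx)(Σy)/n = 3815.7 − 3383 = 432.7
Syy = Σy² − (Σy)²/n = 10674.5 − 9900.25 = 774.25
R² = Sxy²/(Sxx·Syy) = (432.7)²/(314·774.25) = 0.770128

0.7701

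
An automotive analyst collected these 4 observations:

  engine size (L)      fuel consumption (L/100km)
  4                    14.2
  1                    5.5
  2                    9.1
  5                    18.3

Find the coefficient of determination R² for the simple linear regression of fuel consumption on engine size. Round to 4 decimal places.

0.9922

n = 4, Σx = 12, Σy = 47.1, Σxy = 172, Σx² = 46, Σy² = 649.59
Sxx = Σx² − (Σx)²/n = 46 − 36 = 10
Sxy = Σxy − (Σx)(Σy)/n = 172 − 141.3 = 30.7
Syy = Σy² − (Σy)²/n = 649.59 − 554.6025 = 94.9875
R² = Sxy²/(Sxx·Syy) = (30.7)²/(10·94.9875) = 0.992225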